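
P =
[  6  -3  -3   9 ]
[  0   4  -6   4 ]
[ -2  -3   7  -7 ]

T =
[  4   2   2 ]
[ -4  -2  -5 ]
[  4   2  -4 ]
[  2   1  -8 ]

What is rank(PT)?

2

First compute PT:
[[ 42,  21, -33],
 [-32, -16, -28],
 [ 18,   9,  39]]
Now row reduce the product.
R2 ← R2 + (16/21)·R1: [0, 0, -372/7]
R3 ← R3 − (3/7)·R1: [0, 0, 372/7]
R3 ← R3 + R2: [0, 0, 0]
2 nonzero rows, so rank(PT) = 2.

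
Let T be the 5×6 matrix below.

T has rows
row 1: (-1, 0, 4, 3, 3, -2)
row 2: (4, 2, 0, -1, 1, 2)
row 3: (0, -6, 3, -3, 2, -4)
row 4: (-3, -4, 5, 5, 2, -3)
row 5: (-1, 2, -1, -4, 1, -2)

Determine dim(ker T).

Row reduce to echelon form.
R2 ← R2 + (4)·R1: [0, 2, 16, 11, 13, -6]
R4 ← R4 − (3)·R1: [0, -4, -7, -4, -7, 3]
R5 ← R5 − R1: [0, 2, -5, -7, -2, 0]
R3 ← R3 + (3)·R2: [0, 0, 51, 30, 41, -22]
R4 ← R4 + (2)·R2: [0, 0, 25, 18, 19, -9]
R5 ← R5 − R2: [0, 0, -21, -18, -15, 6]
R4 ← R4 − (25/51)·R3: [0, 0, 0, 56/17, -56/51, 91/51]
R5 ← R5 + (7/17)·R3: [0, 0, 0, -96/17, 32/17, -52/17]
R5 ← R5 + (12/7)·R4: [0, 0, 0, 0, 0, 0]
4 nonzero rows, so rank(T) = 4.
T has 6 columns; by rank–nullity, nullity = 6 − 4 = 2.

2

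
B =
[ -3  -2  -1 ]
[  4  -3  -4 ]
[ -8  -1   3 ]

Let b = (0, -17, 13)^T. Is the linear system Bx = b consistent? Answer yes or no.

Row reduce the augmented matrix [B | b].
R2 ← R2 + (4/3)·R1: [0, -17/3, -16/3, -17]
R3 ← R3 − (8/3)·R1: [0, 13/3, 17/3, 13]
R3 ← R3 + (13/17)·R2: [0, 0, 27/17, 0]
The echelon form has 3 nonzero rows, and every pivot lies in the first 3 columns, so rank(B) = rank([B|b]) = 3.
The system is consistent.

yes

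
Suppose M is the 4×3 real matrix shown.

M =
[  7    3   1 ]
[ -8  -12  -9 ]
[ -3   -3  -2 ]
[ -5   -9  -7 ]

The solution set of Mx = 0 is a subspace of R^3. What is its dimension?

Row reduce to echelon form.
R2 ← R2 + (8/7)·R1: [0, -60/7, -55/7]
R3 ← R3 + (3/7)·R1: [0, -12/7, -11/7]
R4 ← R4 + (5/7)·R1: [0, -48/7, -44/7]
R3 ← R3 − (1/5)·R2: [0, 0, 0]
R4 ← R4 − (4/5)·R2: [0, 0, 0]
2 nonzero rows, so rank(M) = 2.
M has 3 columns; by rank–nullity, nullity = 3 − 2 = 1.

1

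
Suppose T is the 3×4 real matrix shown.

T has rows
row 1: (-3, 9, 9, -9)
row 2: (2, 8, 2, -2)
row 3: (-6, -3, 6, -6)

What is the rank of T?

2

Row reduce to echelon form.
R2 ← R2 + (2/3)·R1: [0, 14, 8, -8]
R3 ← R3 − (2)·R1: [0, -21, -12, 12]
R3 ← R3 + (3/2)·R2: [0, 0, 0, 0]
Echelon form has 2 nonzero rows, so rank(T) = 2.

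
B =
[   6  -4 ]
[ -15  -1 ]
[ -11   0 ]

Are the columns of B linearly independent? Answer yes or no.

Row reduce B to echelon form.
R2 ← R2 + (5/2)·R1: [0, -11]
R3 ← R3 + (11/6)·R1: [0, -22/3]
R3 ← R3 − (2/3)·R2: [0, 0]
2 pivots among 2 columns.
Every column is a pivot column, so the columns are linearly independent.

yes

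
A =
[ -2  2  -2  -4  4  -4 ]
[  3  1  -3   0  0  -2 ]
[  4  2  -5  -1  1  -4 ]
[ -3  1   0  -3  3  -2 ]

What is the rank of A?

2

Row reduce to echelon form.
R2 ← R2 + (3/2)·R1: [0, 4, -6, -6, 6, -8]
R3 ← R3 + (2)·R1: [0, 6, -9, -9, 9, -12]
R4 ← R4 − (3/2)·R1: [0, -2, 3, 3, -3, 4]
R3 ← R3 − (3/2)·R2: [0, 0, 0, 0, 0, 0]
R4 ← R4 + (1/2)·R2: [0, 0, 0, 0, 0, 0]
Echelon form has 2 nonzero rows, so rank(A) = 2.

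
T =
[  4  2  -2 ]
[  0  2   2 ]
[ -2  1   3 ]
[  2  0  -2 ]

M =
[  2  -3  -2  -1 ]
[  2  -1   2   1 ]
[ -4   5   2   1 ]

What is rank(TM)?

First compute TM:
[[ 20, -24,  -8,  -4],
 [ -4,   8,   8,   4],
 [-14,  20,  12,   6],
 [ 12, -16,  -8,  -4]]
Now row reduce the product.
R2 ← R2 + (1/5)·R1: [0, 16/5, 32/5, 16/5]
R3 ← R3 + (7/10)·R1: [0, 16/5, 32/5, 16/5]
R4 ← R4 − (3/5)·R1: [0, -8/5, -16/5, -8/5]
R3 ← R3 − R2: [0, 0, 0, 0]
R4 ← R4 + (1/2)·R2: [0, 0, 0, 0]
2 nonzero rows, so rank(TM) = 2.

2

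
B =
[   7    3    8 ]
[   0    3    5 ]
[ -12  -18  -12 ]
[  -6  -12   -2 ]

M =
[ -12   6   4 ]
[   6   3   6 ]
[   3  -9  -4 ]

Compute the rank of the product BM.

3

First compute BM:
[[-42, -21,  14],
 [ 33, -36,  -2],
 [  0, -18, -108],
 [ -6, -54, -88]]
Now row reduce the product.
R2 ← R2 + (11/14)·R1: [0, -105/2, 9]
R4 ← R4 − (1/7)·R1: [0, -51, -90]
R3 ← R3 − (12/35)·R2: [0, 0, -3888/35]
R4 ← R4 − (34/35)·R2: [0, 0, -3456/35]
R4 ← R4 − (8/9)·R3: [0, 0, 0]
3 nonzero rows, so rank(BM) = 3.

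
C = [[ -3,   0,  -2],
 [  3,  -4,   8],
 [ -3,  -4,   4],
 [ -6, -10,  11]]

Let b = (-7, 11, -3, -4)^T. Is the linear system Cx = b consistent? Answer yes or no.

yes

Row reduce the augmented matrix [C | b].
R2 ← R2 + R1: [0, -4, 6, 4]
R3 ← R3 − R1: [0, -4, 6, 4]
R4 ← R4 − (2)·R1: [0, -10, 15, 10]
R3 ← R3 − R2: [0, 0, 0, 0]
R4 ← R4 − (5/2)·R2: [0, 0, 0, 0]
The echelon form has 2 nonzero rows, and every pivot lies in the first 3 columns, so rank(C) = rank([C|b]) = 2.
The system is consistent.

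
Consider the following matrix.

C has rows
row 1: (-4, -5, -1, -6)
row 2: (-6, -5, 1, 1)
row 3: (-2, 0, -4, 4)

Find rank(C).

3

Row reduce to echelon form.
R2 ← R2 − (3/2)·R1: [0, 5/2, 5/2, 10]
R3 ← R3 − (1/2)·R1: [0, 5/2, -7/2, 7]
R3 ← R3 − R2: [0, 0, -6, -3]
Echelon form has 3 nonzero rows, so rank(C) = 3.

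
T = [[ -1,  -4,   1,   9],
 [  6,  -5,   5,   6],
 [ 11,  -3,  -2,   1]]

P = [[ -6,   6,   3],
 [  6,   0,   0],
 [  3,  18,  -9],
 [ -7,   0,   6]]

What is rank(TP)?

First compute TP:
[[-78,  12,  42],
 [-93, 126,   9],
 [-97,  30,  57]]
Now row reduce the product.
R2 ← R2 − (31/26)·R1: [0, 1452/13, -534/13]
R3 ← R3 − (97/78)·R1: [0, 196/13, 62/13]
R3 ← R3 − (49/363)·R2: [0, 0, 1248/121]
3 nonzero rows, so rank(TP) = 3.

3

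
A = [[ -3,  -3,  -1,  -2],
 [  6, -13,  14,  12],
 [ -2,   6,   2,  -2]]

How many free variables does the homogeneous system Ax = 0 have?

1

Row reduce to echelon form.
R2 ← R2 + (2)·R1: [0, -19, 12, 8]
R3 ← R3 − (2/3)·R1: [0, 8, 8/3, -2/3]
R3 ← R3 + (8/19)·R2: [0, 0, 440/57, 154/57]
3 nonzero rows, so rank(A) = 3.
A has 4 columns; by rank–nullity, nullity = 4 − 3 = 1.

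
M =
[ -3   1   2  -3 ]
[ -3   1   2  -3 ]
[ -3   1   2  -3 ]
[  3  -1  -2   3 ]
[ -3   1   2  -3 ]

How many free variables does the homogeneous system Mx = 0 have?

Row reduce to echelon form.
R2 ← R2 − R1: [0, 0, 0, 0]
R3 ← R3 − R1: [0, 0, 0, 0]
R4 ← R4 + R1: [0, 0, 0, 0]
R5 ← R5 − R1: [0, 0, 0, 0]
1 nonzero row, so rank(M) = 1.
M has 4 columns; by rank–nullity, nullity = 4 − 1 = 3.

3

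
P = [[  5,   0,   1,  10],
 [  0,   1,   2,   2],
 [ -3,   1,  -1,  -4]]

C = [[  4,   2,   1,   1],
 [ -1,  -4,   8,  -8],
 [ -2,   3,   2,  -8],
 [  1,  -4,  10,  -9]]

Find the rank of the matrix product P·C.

First compute PC:
[[ 28, -27, 107, -93],
 [ -3,  -6,  32, -42],
 [-15,   3, -37,  33]]
Now row reduce the product.
R2 ← R2 + (3/28)·R1: [0, -249/28, 1217/28, -1455/28]
R3 ← R3 + (15/28)·R1: [0, -321/28, 569/28, -471/28]
R3 ← R3 − (107/83)·R2: [0, 0, -2964/83, 4164/83]
3 nonzero rows, so rank(PC) = 3.

3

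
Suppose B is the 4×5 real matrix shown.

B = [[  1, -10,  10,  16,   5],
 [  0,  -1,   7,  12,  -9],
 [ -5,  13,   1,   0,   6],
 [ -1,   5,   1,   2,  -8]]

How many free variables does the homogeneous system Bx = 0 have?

2

Row reduce to echelon form.
R3 ← R3 + (5)·R1: [0, -37, 51, 80, 31]
R4 ← R4 + R1: [0, -5, 11, 18, -3]
R3 ← R3 − (37)·R2: [0, 0, -208, -364, 364]
R4 ← R4 − (5)·R2: [0, 0, -24, -42, 42]
R4 ← R4 − (3/26)·R3: [0, 0, 0, 0, 0]
3 nonzero rows, so rank(B) = 3.
B has 5 columns; by rank–nullity, nullity = 5 − 3 = 2.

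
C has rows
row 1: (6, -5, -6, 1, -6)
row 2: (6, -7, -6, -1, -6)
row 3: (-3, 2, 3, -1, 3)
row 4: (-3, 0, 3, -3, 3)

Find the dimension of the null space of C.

Row reduce to echelon form.
R2 ← R2 − R1: [0, -2, 0, -2, 0]
R3 ← R3 + (1/2)·R1: [0, -1/2, 0, -1/2, 0]
R4 ← R4 + (1/2)·R1: [0, -5/2, 0, -5/2, 0]
R3 ← R3 − (1/4)·R2: [0, 0, 0, 0, 0]
R4 ← R4 − (5/4)·R2: [0, 0, 0, 0, 0]
2 nonzero rows, so rank(C) = 2.
C has 5 columns; by rank–nullity, nullity = 5 − 2 = 3.

3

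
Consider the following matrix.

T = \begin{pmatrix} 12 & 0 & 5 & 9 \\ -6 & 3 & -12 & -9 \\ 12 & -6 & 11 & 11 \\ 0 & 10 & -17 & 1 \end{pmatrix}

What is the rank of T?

4

Row reduce to echelon form.
R2 ← R2 + (1/2)·R1: [0, 3, -19/2, -9/2]
R3 ← R3 − R1: [0, -6, 6, 2]
R3 ← R3 + (2)·R2: [0, 0, -13, -7]
R4 ← R4 − (10/3)·R2: [0, 0, 44/3, 16]
R4 ← R4 + (44/39)·R3: [0, 0, 0, 316/39]
Echelon form has 4 nonzero rows, so rank(T) = 4.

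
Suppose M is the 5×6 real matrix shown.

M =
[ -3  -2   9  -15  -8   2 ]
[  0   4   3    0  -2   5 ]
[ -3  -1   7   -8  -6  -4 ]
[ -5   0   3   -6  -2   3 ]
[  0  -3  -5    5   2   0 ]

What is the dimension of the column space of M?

Row reduce to echelon form.
R3 ← R3 − R1: [0, 1, -2, 7, 2, -6]
R4 ← R4 − (5/3)·R1: [0, 10/3, -12, 19, 34/3, -1/3]
R3 ← R3 − (1/4)·R2: [0, 0, -11/4, 7, 5/2, -29/4]
R4 ← R4 − (5/6)·R2: [0, 0, -29/2, 19, 13, -9/2]
R5 ← R5 + (3/4)·R2: [0, 0, -11/4, 5, 1/2, 15/4]
R4 ← R4 − (58/11)·R3: [0, 0, 0, -197/11, -2/11, 371/11]
R5 ← R5 − R3: [0, 0, 0, -2, -2, 11]
R5 ← R5 − (22/197)·R4: [0, 0, 0, 0, -390/197, 1425/197]
Echelon form has 5 nonzero rows, so rank(M) = 5.
The column space has dimension equal to the rank: 5.

5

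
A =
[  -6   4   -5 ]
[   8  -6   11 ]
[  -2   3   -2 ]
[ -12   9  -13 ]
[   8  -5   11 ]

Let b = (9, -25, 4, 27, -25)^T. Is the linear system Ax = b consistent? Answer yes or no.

Row reduce the augmented matrix [A | b].
R2 ← R2 + (4/3)·R1: [0, -2/3, 13/3, -13]
R3 ← R3 − (1/3)·R1: [0, 5/3, -1/3, 1]
R4 ← R4 − (2)·R1: [0, 1, -3, 9]
R5 ← R5 + (4/3)·R1: [0, 1/3, 13/3, -13]
R3 ← R3 + (5/2)·R2: [0, 0, 21/2, -63/2]
R4 ← R4 + (3/2)·R2: [0, 0, 7/2, -21/2]
R5 ← R5 + (1/2)·R2: [0, 0, 13/2, -39/2]
R4 ← R4 − (1/3)·R3: [0, 0, 0, 0]
R5 ← R5 − (13/21)·R3: [0, 0, 0, 0]
The echelon form has 3 nonzero rows, and every pivot lies in the first 3 columns, so rank(A) = rank([A|b]) = 3.
The system is consistent.

yes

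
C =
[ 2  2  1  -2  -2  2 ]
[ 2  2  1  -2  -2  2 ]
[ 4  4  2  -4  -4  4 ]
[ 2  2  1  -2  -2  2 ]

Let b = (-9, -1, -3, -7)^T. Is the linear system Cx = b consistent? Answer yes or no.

no

Row reduce the augmented matrix [C | b].
R2 ← R2 − R1: [0, 0, 0, 0, 0, 0, 8]
R3 ← R3 − (2)·R1: [0, 0, 0, 0, 0, 0, 15]
R4 ← R4 − R1: [0, 0, 0, 0, 0, 0, 2]
R3 ← R3 − (15/8)·R2: [0, 0, 0, 0, 0, 0, 0]
R4 ← R4 − (1/4)·R2: [0, 0, 0, 0, 0, 0, 0]
The echelon form has 2 nonzero rows; the last pivot sits in the augmented column, so rank(C) = 1 but rank([C|b]) = 2.
Since the ranks differ, the system is inconsistent.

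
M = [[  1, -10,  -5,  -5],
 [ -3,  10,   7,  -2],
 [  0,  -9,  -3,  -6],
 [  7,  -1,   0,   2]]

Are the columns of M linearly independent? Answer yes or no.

yes

Row reduce M to echelon form.
R2 ← R2 + (3)·R1: [0, -20, -8, -17]
R4 ← R4 − (7)·R1: [0, 69, 35, 37]
R3 ← R3 − (9/20)·R2: [0, 0, 3/5, 33/20]
R4 ← R4 + (69/20)·R2: [0, 0, 37/5, -433/20]
R4 ← R4 − (37/3)·R3: [0, 0, 0, -42]
4 pivots among 4 columns.
Every column is a pivot column, so the columns are linearly independent.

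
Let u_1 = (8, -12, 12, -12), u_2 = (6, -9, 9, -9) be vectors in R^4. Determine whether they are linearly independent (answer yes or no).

Form the matrix with these vectors as rows and row reduce.
R2 ← R2 − (3/4)·R1: [0, 0, 0, 0]
1 nonzero row, so the 2 vectors span a space of dimension 1.
Since 1 < 2, the vectors are linearly dependent.

no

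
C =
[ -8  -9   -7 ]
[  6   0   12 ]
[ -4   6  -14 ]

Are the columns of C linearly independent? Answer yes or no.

Row reduce C to echelon form.
R2 ← R2 + (3/4)·R1: [0, -27/4, 27/4]
R3 ← R3 − (1/2)·R1: [0, 21/2, -21/2]
R3 ← R3 + (14/9)·R2: [0, 0, 0]
2 pivots among 3 columns.
Only 2 < 3 pivot columns, so the columns are linearly dependent.

no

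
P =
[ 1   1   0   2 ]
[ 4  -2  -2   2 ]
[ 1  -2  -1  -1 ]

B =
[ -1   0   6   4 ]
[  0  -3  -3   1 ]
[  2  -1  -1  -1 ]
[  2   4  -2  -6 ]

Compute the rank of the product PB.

2

First compute PB:
[[  3,   5,  -1,  -7],
 [ -4,  16,  28,   4],
 [ -5,   3,  15,   9]]
Now row reduce the product.
R2 ← R2 + (4/3)·R1: [0, 68/3, 80/3, -16/3]
R3 ← R3 + (5/3)·R1: [0, 34/3, 40/3, -8/3]
R3 ← R3 − (1/2)·R2: [0, 0, 0, 0]
2 nonzero rows, so rank(PB) = 2.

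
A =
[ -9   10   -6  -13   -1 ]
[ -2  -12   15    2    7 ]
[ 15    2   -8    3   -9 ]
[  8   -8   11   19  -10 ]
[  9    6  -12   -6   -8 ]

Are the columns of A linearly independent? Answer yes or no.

yes

Row reduce A to echelon form.
R2 ← R2 − (2/9)·R1: [0, -128/9, 49/3, 44/9, 65/9]
R3 ← R3 + (5/3)·R1: [0, 56/3, -18, -56/3, -32/3]
R4 ← R4 + (8/9)·R1: [0, 8/9, 17/3, 67/9, -98/9]
R5 ← R5 + R1: [0, 16, -18, -19, -9]
R3 ← R3 + (21/16)·R2: [0, 0, 55/16, -49/4, -19/16]
R4 ← R4 + (1/16)·R2: [0, 0, 107/16, 31/4, -167/16]
R5 ← R5 + (9/8)·R2: [0, 0, 3/8, -27/2, -7/8]
R4 ← R4 − (107/55)·R3: [0, 0, 0, 1737/55, -447/55]
R5 ← R5 − (6/55)·R3: [0, 0, 0, -669/55, -41/55]
R5 ← R5 + (223/579)·R4: [0, 0, 0, 0, -748/193]
5 pivots among 5 columns.
Every column is a pivot column, so the columns are linearly independent.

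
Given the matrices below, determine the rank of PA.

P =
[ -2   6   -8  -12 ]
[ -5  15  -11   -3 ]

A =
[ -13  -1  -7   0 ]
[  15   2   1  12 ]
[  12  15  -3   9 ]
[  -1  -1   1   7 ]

2

First compute PA:
[[ 32, -94,  32, -84],
 [161, -127,  80,  60]]
Now row reduce the product.
R2 ← R2 − (161/32)·R1: [0, 5535/16, -81, 3861/8]
2 nonzero rows, so rank(PA) = 2.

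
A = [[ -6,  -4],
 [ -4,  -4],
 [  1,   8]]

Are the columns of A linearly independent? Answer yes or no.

yes

Row reduce A to echelon form.
R2 ← R2 − (2/3)·R1: [0, -4/3]
R3 ← R3 + (1/6)·R1: [0, 22/3]
R3 ← R3 + (11/2)·R2: [0, 0]
2 pivots among 2 columns.
Every column is a pivot column, so the columns are linearly independent.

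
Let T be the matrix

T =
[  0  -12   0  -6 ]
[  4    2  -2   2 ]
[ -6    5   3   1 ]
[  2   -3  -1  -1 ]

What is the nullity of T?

2

Row reduce to echelon form.
Swap R1 ↔ R2
R3 ← R3 + (3/2)·R1: [0, 8, 0, 4]
R4 ← R4 − (1/2)·R1: [0, -4, 0, -2]
R3 ← R3 + (2/3)·R2: [0, 0, 0, 0]
R4 ← R4 − (1/3)·R2: [0, 0, 0, 0]
2 nonzero rows, so rank(T) = 2.
T has 4 columns; by rank–nullity, nullity = 4 − 2 = 2.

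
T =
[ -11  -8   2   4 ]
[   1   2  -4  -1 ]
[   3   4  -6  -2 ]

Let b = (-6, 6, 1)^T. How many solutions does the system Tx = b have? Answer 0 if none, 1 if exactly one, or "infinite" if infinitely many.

Row reduce the augmented matrix [T | b].
R2 ← R2 + (1/11)·R1: [0, 14/11, -42/11, -7/11, 60/11]
R3 ← R3 + (3/11)·R1: [0, 20/11, -60/11, -10/11, -7/11]
R3 ← R3 − (10/7)·R2: [0, 0, 0, 0, -59/7]
The echelon form has 3 nonzero rows; the last pivot sits in the augmented column, so rank(T) = 2 but rank([T|b]) = 3.
Since the ranks differ, the system is inconsistent.
It has no solutions.

0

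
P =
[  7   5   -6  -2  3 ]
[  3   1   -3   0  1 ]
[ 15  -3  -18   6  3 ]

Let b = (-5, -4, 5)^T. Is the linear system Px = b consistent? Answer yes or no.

Row reduce the augmented matrix [P | b].
R2 ← R2 − (3/7)·R1: [0, -8/7, -3/7, 6/7, -2/7, -13/7]
R3 ← R3 − (15/7)·R1: [0, -96/7, -36/7, 72/7, -24/7, 110/7]
R3 ← R3 − (12)·R2: [0, 0, 0, 0, 0, 38]
The echelon form has 3 nonzero rows; the last pivot sits in the augmented column, so rank(P) = 2 but rank([P|b]) = 3.
Since the ranks differ, the system is inconsistent.

no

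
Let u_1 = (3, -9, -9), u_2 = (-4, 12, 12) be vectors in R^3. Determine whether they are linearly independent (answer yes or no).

Form the matrix with these vectors as rows and row reduce.
R2 ← R2 + (4/3)·R1: [0, 0, 0]
1 nonzero row, so the 2 vectors span a space of dimension 1.
Since 1 < 2, the vectors are linearly dependent.

no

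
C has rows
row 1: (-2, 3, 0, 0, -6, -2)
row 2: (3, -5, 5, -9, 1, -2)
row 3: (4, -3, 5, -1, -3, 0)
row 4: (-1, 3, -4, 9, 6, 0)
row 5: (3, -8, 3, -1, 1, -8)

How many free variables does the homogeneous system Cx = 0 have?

Row reduce to echelon form.
R2 ← R2 + (3/2)·R1: [0, -1/2, 5, -9, -8, -5]
R3 ← R3 + (2)·R1: [0, 3, 5, -1, -15, -4]
R4 ← R4 − (1/2)·R1: [0, 3/2, -4, 9, 9, 1]
R5 ← R5 + (3/2)·R1: [0, -7/2, 3, -1, -8, -11]
R3 ← R3 + (6)·R2: [0, 0, 35, -55, -63, -34]
R4 ← R4 + (3)·R2: [0, 0, 11, -18, -15, -14]
R5 ← R5 − (7)·R2: [0, 0, -32, 62, 48, 24]
R4 ← R4 − (11/35)·R3: [0, 0, 0, -5/7, 24/5, -116/35]
R5 ← R5 + (32/35)·R3: [0, 0, 0, 82/7, -48/5, -248/35]
R5 ← R5 + (82/5)·R4: [0, 0, 0, 0, 1728/25, -1536/25]
5 nonzero rows, so rank(C) = 5.
C has 6 columns; by rank–nullity, nullity = 6 − 5 = 1.

1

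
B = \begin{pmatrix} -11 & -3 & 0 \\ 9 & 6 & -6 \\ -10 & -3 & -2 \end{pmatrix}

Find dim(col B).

3

Row reduce to echelon form.
R2 ← R2 + (9/11)·R1: [0, 39/11, -6]
R3 ← R3 − (10/11)·R1: [0, -3/11, -2]
R3 ← R3 + (1/13)·R2: [0, 0, -32/13]
Echelon form has 3 nonzero rows, so rank(B) = 3.
The column space has dimension equal to the rank: 3.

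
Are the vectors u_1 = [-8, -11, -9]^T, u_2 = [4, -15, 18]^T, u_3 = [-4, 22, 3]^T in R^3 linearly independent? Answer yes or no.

Form the matrix with these vectors as rows and row reduce.
R2 ← R2 + (1/2)·R1: [0, -41/2, 27/2]
R3 ← R3 − (1/2)·R1: [0, 55/2, 15/2]
R3 ← R3 + (55/41)·R2: [0, 0, 1050/41]
3 nonzero rows, so the 3 vectors span a space of dimension 3.
Since 3 = 3, the vectors are linearly independent.

yes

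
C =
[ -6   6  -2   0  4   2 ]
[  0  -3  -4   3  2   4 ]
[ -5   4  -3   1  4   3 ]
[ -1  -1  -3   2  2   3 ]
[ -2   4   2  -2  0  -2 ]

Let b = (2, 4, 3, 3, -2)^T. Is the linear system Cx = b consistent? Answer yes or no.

Row reduce the augmented matrix [C | b].
R3 ← R3 − (5/6)·R1: [0, -1, -4/3, 1, 2/3, 4/3, 4/3]
R4 ← R4 − (1/6)·R1: [0, -2, -8/3, 2, 4/3, 8/3, 8/3]
R5 ← R5 − (1/3)·R1: [0, 2, 8/3, -2, -4/3, -8/3, -8/3]
R3 ← R3 − (1/3)·R2: [0, 0, 0, 0, 0, 0, 0]
R4 ← R4 − (2/3)·R2: [0, 0, 0, 0, 0, 0, 0]
R5 ← R5 + (2/3)·R2: [0, 0, 0, 0, 0, 0, 0]
The echelon form has 2 nonzero rows, and every pivot lies in the first 6 columns, so rank(C) = rank([C|b]) = 2.
The system is consistent.

yes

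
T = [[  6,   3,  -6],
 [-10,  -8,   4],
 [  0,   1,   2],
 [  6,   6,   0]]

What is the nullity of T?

1

Row reduce to echelon form.
R2 ← R2 + (5/3)·R1: [0, -3, -6]
R4 ← R4 − R1: [0, 3, 6]
R3 ← R3 + (1/3)·R2: [0, 0, 0]
R4 ← R4 + R2: [0, 0, 0]
2 nonzero rows, so rank(T) = 2.
T has 3 columns; by rank–nullity, nullity = 3 − 2 = 1.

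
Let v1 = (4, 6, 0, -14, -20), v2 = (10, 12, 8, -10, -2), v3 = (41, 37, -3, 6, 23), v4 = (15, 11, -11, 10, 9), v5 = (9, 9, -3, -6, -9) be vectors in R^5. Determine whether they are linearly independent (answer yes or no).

Form the matrix with these vectors as rows and row reduce.
R2 ← R2 − (5/2)·R1: [0, -3, 8, 25, 48]
R3 ← R3 − (41/4)·R1: [0, -49/2, -3, 299/2, 228]
R4 ← R4 − (15/4)·R1: [0, -23/2, -11, 125/2, 84]
R5 ← R5 − (9/4)·R1: [0, -9/2, -3, 51/2, 36]
R3 ← R3 − (49/6)·R2: [0, 0, -205/3, -164/3, -164]
R4 ← R4 − (23/6)·R2: [0, 0, -125/3, -100/3, -100]
R5 ← R5 − (3/2)·R2: [0, 0, -15, -12, -36]
R4 ← R4 − (25/41)·R3: [0, 0, 0, 0, 0]
R5 ← R5 − (9/41)·R3: [0, 0, 0, 0, 0]
3 nonzero rows, so the 5 vectors span a space of dimension 3.
Since 3 < 5, the vectors are linearly dependent.

no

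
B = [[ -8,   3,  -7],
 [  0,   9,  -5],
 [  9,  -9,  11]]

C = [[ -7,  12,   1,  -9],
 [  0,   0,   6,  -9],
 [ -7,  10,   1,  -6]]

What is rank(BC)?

2

First compute BC:
[[105, -166,   3,  87],
 [ 35, -50,  49, -51],
 [-140, 218, -34, -66]]
Now row reduce the product.
R2 ← R2 − (1/3)·R1: [0, 16/3, 48, -80]
R3 ← R3 + (4/3)·R1: [0, -10/3, -30, 50]
R3 ← R3 + (5/8)·R2: [0, 0, 0, 0]
2 nonzero rows, so rank(BC) = 2.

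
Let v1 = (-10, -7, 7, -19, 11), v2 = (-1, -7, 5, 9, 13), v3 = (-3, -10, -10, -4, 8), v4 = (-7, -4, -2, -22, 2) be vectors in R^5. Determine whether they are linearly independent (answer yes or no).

Form the matrix with these vectors as rows and row reduce.
R2 ← R2 − (1/10)·R1: [0, -63/10, 43/10, 109/10, 119/10]
R3 ← R3 − (3/10)·R1: [0, -79/10, -121/10, 17/10, 47/10]
R4 ← R4 − (7/10)·R1: [0, 9/10, -69/10, -87/10, -57/10]
R3 ← R3 − (79/63)·R2: [0, 0, -1102/63, -754/63, -92/9]
R4 ← R4 + (1/7)·R2: [0, 0, -44/7, -50/7, -4]
R4 ← R4 − (198/551)·R3: [0, 0, 0, -54/19, -180/551]
4 nonzero rows, so the 4 vectors span a space of dimension 4.
Since 4 = 4, the vectors are linearly independent.

yes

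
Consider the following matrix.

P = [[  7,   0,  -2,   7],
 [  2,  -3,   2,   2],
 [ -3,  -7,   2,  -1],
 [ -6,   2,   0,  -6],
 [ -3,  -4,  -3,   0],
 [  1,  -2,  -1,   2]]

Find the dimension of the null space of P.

1

Row reduce to echelon form.
R2 ← R2 − (2/7)·R1: [0, -3, 18/7, 0]
R3 ← R3 + (3/7)·R1: [0, -7, 8/7, 2]
R4 ← R4 + (6/7)·R1: [0, 2, -12/7, 0]
R5 ← R5 + (3/7)·R1: [0, -4, -27/7, 3]
R6 ← R6 − (1/7)·R1: [0, -2, -5/7, 1]
R3 ← R3 − (7/3)·R2: [0, 0, -34/7, 2]
R4 ← R4 + (2/3)·R2: [0, 0, 0, 0]
R5 ← R5 − (4/3)·R2: [0, 0, -51/7, 3]
R6 ← R6 − (2/3)·R2: [0, 0, -17/7, 1]
R5 ← R5 − (3/2)·R3: [0, 0, 0, 0]
R6 ← R6 − (1/2)·R3: [0, 0, 0, 0]
3 nonzero rows, so rank(P) = 3.
P has 4 columns; by rank–nullity, nullity = 4 − 3 = 1.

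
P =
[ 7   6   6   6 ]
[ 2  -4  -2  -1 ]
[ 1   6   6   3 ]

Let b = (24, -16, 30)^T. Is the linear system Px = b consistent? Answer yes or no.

yes

Row reduce the augmented matrix [P | b].
R2 ← R2 − (2/7)·R1: [0, -40/7, -26/7, -19/7, -160/7]
R3 ← R3 − (1/7)·R1: [0, 36/7, 36/7, 15/7, 186/7]
R3 ← R3 + (9/10)·R2: [0, 0, 9/5, -3/10, 6]
The echelon form has 3 nonzero rows, and every pivot lies in the first 4 columns, so rank(P) = rank([P|b]) = 3.
The system is consistent.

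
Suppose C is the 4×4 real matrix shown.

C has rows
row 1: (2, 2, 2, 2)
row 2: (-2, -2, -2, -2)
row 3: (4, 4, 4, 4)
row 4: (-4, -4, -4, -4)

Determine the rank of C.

1

Row reduce to echelon form.
R2 ← R2 + R1: [0, 0, 0, 0]
R3 ← R3 − (2)·R1: [0, 0, 0, 0]
R4 ← R4 + (2)·R1: [0, 0, 0, 0]
Echelon form has 1 nonzero row, so rank(C) = 1.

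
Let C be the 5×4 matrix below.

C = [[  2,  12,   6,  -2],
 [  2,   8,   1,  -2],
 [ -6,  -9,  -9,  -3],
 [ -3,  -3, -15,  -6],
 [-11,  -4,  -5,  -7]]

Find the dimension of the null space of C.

1

Row reduce to echelon form.
R2 ← R2 − R1: [0, -4, -5, 0]
R3 ← R3 + (3)·R1: [0, 27, 9, -9]
R4 ← R4 + (3/2)·R1: [0, 15, -6, -9]
R5 ← R5 + (11/2)·R1: [0, 62, 28, -18]
R3 ← R3 + (27/4)·R2: [0, 0, -99/4, -9]
R4 ← R4 + (15/4)·R2: [0, 0, -99/4, -9]
R5 ← R5 + (31/2)·R2: [0, 0, -99/2, -18]
R4 ← R4 − R3: [0, 0, 0, 0]
R5 ← R5 − (2)·R3: [0, 0, 0, 0]
3 nonzero rows, so rank(C) = 3.
C has 4 columns; by rank–nullity, nullity = 4 − 3 = 1.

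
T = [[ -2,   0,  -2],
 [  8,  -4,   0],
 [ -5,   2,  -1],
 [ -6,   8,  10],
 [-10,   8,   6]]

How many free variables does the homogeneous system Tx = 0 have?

1

Row reduce to echelon form.
R2 ← R2 + (4)·R1: [0, -4, -8]
R3 ← R3 − (5/2)·R1: [0, 2, 4]
R4 ← R4 − (3)·R1: [0, 8, 16]
R5 ← R5 − (5)·R1: [0, 8, 16]
R3 ← R3 + (1/2)·R2: [0, 0, 0]
R4 ← R4 + (2)·R2: [0, 0, 0]
R5 ← R5 + (2)·R2: [0, 0, 0]
2 nonzero rows, so rank(T) = 2.
T has 3 columns; by rank–nullity, nullity = 3 − 2 = 1.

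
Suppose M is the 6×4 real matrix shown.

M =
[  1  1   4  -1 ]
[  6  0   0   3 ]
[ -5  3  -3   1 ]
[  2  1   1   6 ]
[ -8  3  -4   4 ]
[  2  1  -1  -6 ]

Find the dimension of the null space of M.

0

Row reduce to echelon form.
R2 ← R2 − (6)·R1: [0, -6, -24, 9]
R3 ← R3 + (5)·R1: [0, 8, 17, -4]
R4 ← R4 − (2)·R1: [0, -1, -7, 8]
R5 ← R5 + (8)·R1: [0, 11, 28, -4]
R6 ← R6 − (2)·R1: [0, -1, -9, -4]
R3 ← R3 + (4/3)·R2: [0, 0, -15, 8]
R4 ← R4 − (1/6)·R2: [0, 0, -3, 13/2]
R5 ← R5 + (11/6)·R2: [0, 0, -16, 25/2]
R6 ← R6 − (1/6)·R2: [0, 0, -5, -11/2]
R4 ← R4 − (1/5)·R3: [0, 0, 0, 49/10]
R5 ← R5 − (16/15)·R3: [0, 0, 0, 119/30]
R6 ← R6 − (1/3)·R3: [0, 0, 0, -49/6]
R5 ← R5 − (17/21)·R4: [0, 0, 0, 0]
R6 ← R6 + (5/3)·R4: [0, 0, 0, 0]
4 nonzero rows, so rank(M) = 4.
M has 4 columns; by rank–nullity, nullity = 4 − 4 = 0.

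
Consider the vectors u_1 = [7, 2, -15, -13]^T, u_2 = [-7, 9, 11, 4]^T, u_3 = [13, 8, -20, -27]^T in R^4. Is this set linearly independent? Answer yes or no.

yes

Form the matrix with these vectors as rows and row reduce.
R2 ← R2 + R1: [0, 11, -4, -9]
R3 ← R3 − (13/7)·R1: [0, 30/7, 55/7, -20/7]
R3 ← R3 − (30/77)·R2: [0, 0, 725/77, 50/77]
3 nonzero rows, so the 3 vectors span a space of dimension 3.
Since 3 = 3, the vectors are linearly independent.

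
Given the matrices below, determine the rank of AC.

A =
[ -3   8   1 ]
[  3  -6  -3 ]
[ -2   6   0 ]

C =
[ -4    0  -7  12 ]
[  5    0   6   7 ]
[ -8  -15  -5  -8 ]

2

First compute AC:
[[ 44, -15,  64,  12],
 [-18,  45, -42,  18],
 [ 38,   0,  50,  18]]
Now row reduce the product.
R2 ← R2 + (9/22)·R1: [0, 855/22, -174/11, 252/11]
R3 ← R3 − (19/22)·R1: [0, 285/22, -58/11, 84/11]
R3 ← R3 − (1/3)·R2: [0, 0, 0, 0]
2 nonzero rows, so rank(AC) = 2.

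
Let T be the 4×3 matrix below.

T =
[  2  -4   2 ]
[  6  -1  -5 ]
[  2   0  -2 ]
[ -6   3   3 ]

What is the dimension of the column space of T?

2

Row reduce to echelon form.
R2 ← R2 − (3)·R1: [0, 11, -11]
R3 ← R3 − R1: [0, 4, -4]
R4 ← R4 + (3)·R1: [0, -9, 9]
R3 ← R3 − (4/11)·R2: [0, 0, 0]
R4 ← R4 + (9/11)·R2: [0, 0, 0]
Echelon form has 2 nonzero rows, so rank(T) = 2.
The column space has dimension equal to the rank: 2.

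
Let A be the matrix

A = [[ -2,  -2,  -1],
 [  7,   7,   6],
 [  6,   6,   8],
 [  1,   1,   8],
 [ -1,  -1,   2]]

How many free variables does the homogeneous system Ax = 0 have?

1

Row reduce to echelon form.
R2 ← R2 + (7/2)·R1: [0, 0, 5/2]
R3 ← R3 + (3)·R1: [0, 0, 5]
R4 ← R4 + (1/2)·R1: [0, 0, 15/2]
R5 ← R5 − (1/2)·R1: [0, 0, 5/2]
R3 ← R3 − (2)·R2: [0, 0, 0]
R4 ← R4 − (3)·R2: [0, 0, 0]
R5 ← R5 − R2: [0, 0, 0]
2 nonzero rows, so rank(A) = 2.
A has 3 columns; by rank–nullity, nullity = 3 − 2 = 1.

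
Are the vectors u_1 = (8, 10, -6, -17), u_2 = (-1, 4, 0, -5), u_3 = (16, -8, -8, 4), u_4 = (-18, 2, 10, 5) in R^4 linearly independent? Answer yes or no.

Form the matrix with these vectors as rows and row reduce.
R2 ← R2 + (1/8)·R1: [0, 21/4, -3/4, -57/8]
R3 ← R3 − (2)·R1: [0, -28, 4, 38]
R4 ← R4 + (9/4)·R1: [0, 49/2, -7/2, -133/4]
R3 ← R3 + (16/3)·R2: [0, 0, 0, 0]
R4 ← R4 − (14/3)·R2: [0, 0, 0, 0]
2 nonzero rows, so the 4 vectors span a space of dimension 2.
Since 2 < 4, the vectors are linearly dependent.

no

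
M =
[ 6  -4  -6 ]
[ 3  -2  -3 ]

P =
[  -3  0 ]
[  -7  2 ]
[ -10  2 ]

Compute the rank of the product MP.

First compute MP:
[[ 70, -20],
 [ 35, -10]]
Now row reduce the product.
R2 ← R2 − (1/2)·R1: [0, 0]
1 nonzero row, so rank(MP) = 1.

1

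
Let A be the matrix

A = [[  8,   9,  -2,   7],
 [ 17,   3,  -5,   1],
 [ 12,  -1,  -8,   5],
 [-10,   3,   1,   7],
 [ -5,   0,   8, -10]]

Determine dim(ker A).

1

Row reduce to echelon form.
R2 ← R2 − (17/8)·R1: [0, -129/8, -3/4, -111/8]
R3 ← R3 − (3/2)·R1: [0, -29/2, -5, -11/2]
R4 ← R4 + (5/4)·R1: [0, 57/4, -3/2, 63/4]
R5 ← R5 + (5/8)·R1: [0, 45/8, 27/4, -45/8]
R3 ← R3 − (116/129)·R2: [0, 0, -186/43, 300/43]
R4 ← R4 + (38/43)·R2: [0, 0, -93/43, 150/43]
R5 ← R5 + (15/43)·R2: [0, 0, 279/43, -450/43]
R4 ← R4 − (1/2)·R3: [0, 0, 0, 0]
R5 ← R5 + (3/2)·R3: [0, 0, 0, 0]
3 nonzero rows, so rank(A) = 3.
A has 4 columns; by rank–nullity, nullity = 4 − 3 = 1.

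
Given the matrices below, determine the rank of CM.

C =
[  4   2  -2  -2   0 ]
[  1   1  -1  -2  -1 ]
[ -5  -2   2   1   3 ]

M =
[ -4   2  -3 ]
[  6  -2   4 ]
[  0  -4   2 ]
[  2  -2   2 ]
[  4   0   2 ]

2

First compute CM:
[[ -8,  16, -12],
 [ -6,   8,  -7],
 [ 22, -16,  19]]
Now row reduce the product.
R2 ← R2 − (3/4)·R1: [0, -4, 2]
R3 ← R3 + (11/4)·R1: [0, 28, -14]
R3 ← R3 + (7)·R2: [0, 0, 0]
2 nonzero rows, so rank(CM) = 2.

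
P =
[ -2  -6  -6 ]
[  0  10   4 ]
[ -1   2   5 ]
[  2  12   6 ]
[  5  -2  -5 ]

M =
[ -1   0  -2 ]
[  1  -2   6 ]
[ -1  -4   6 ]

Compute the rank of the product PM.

First compute PM:
[[  2,  36, -68],
 [  6, -36,  84],
 [ -2, -24,  44],
 [  4, -48, 104],
 [ -2,  24, -52]]
Now row reduce the product.
R2 ← R2 − (3)·R1: [0, -144, 288]
R3 ← R3 + R1: [0, 12, -24]
R4 ← R4 − (2)·R1: [0, -120, 240]
R5 ← R5 + R1: [0, 60, -120]
R3 ← R3 + (1/12)·R2: [0, 0, 0]
R4 ← R4 − (5/6)·R2: [0, 0, 0]
R5 ← R5 + (5/12)·R2: [0, 0, 0]
2 nonzero rows, so rank(PM) = 2.

2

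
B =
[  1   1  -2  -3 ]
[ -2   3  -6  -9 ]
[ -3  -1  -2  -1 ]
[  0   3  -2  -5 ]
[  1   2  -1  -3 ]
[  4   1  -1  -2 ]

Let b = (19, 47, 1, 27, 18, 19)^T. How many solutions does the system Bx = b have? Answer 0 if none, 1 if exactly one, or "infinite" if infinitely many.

Row reduce the augmented matrix [B | b].
R2 ← R2 + (2)·R1: [0, 5, -10, -15, 85]
R3 ← R3 + (3)·R1: [0, 2, -8, -10, 58]
R5 ← R5 − R1: [0, 1, 1, 0, -1]
R6 ← R6 − (4)·R1: [0, -3, 7, 10, -57]
R3 ← R3 − (2/5)·R2: [0, 0, -4, -4, 24]
R4 ← R4 − (3/5)·R2: [0, 0, 4, 4, -24]
R5 ← R5 − (1/5)·R2: [0, 0, 3, 3, -18]
R6 ← R6 + (3/5)·R2: [0, 0, 1, 1, -6]
R4 ← R4 + R3: [0, 0, 0, 0, 0]
R5 ← R5 + (3/4)·R3: [0, 0, 0, 0, 0]
R6 ← R6 + (1/4)·R3: [0, 0, 0, 0, 0]
The echelon form has 3 nonzero rows, and every pivot lies in the first 4 columns, so rank(B) = rank([B|b]) = 3.
The system is consistent.
rank = 3 < 4 unknowns, so there are infinitely many solutions.

infinite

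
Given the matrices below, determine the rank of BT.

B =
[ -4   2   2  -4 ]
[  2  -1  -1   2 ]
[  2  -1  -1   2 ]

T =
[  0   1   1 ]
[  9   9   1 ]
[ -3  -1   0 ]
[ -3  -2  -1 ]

1

First compute BT:
[[ 24,  20,   2],
 [-12, -10,  -1],
 [-12, -10,  -1]]
Now row reduce the product.
R2 ← R2 + (1/2)·R1: [0, 0, 0]
R3 ← R3 + (1/2)·R1: [0, 0, 0]
1 nonzero row, so rank(BT) = 1.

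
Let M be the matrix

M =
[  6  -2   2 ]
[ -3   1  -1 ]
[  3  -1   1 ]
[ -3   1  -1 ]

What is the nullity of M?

2

Row reduce to echelon form.
R2 ← R2 + (1/2)·R1: [0, 0, 0]
R3 ← R3 − (1/2)·R1: [0, 0, 0]
R4 ← R4 + (1/2)·R1: [0, 0, 0]
1 nonzero row, so rank(M) = 1.
M has 3 columns; by rank–nullity, nullity = 3 − 1 = 2.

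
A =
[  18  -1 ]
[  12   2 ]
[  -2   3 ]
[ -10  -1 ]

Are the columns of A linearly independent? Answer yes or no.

yes

Row reduce A to echelon form.
R2 ← R2 − (2/3)·R1: [0, 8/3]
R3 ← R3 + (1/9)·R1: [0, 26/9]
R4 ← R4 + (5/9)·R1: [0, -14/9]
R3 ← R3 − (13/12)·R2: [0, 0]
R4 ← R4 + (7/12)·R2: [0, 0]
2 pivots among 2 columns.
Every column is a pivot column, so the columns are linearly independent.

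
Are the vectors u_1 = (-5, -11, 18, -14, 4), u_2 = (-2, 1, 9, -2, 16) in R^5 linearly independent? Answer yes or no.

yes

Form the matrix with these vectors as rows and row reduce.
R2 ← R2 − (2/5)·R1: [0, 27/5, 9/5, 18/5, 72/5]
2 nonzero rows, so the 2 vectors span a space of dimension 2.
Since 2 = 2, the vectors are linearly independent.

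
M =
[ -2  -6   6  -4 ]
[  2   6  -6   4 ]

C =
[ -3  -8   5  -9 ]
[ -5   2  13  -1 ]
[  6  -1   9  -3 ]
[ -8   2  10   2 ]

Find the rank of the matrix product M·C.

First compute MC:
[[104, -10, -74,  -2],
 [-104,  10,  74,   2]]
Now row reduce the product.
R2 ← R2 + R1: [0, 0, 0, 0]
1 nonzero row, so rank(MC) = 1.

1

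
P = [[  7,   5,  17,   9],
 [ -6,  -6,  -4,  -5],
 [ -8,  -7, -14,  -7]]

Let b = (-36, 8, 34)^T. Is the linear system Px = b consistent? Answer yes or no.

Row reduce the augmented matrix [P | b].
R2 ← R2 + (6/7)·R1: [0, -12/7, 74/7, 19/7, -160/7]
R3 ← R3 + (8/7)·R1: [0, -9/7, 38/7, 23/7, -50/7]
R3 ← R3 − (3/4)·R2: [0, 0, -5/2, 5/4, 10]
The echelon form has 3 nonzero rows, and every pivot lies in the first 4 columns, so rank(P) = rank([P|b]) = 3.
The system is consistent.

yes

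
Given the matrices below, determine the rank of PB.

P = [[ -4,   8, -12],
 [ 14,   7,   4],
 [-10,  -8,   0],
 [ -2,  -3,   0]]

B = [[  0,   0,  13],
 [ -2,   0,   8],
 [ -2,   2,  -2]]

3

First compute PB:
[[  8, -24,  36],
 [-22,   8, 230],
 [ 16,   0, -194],
 [  6,   0, -50]]
Now row reduce the product.
R2 ← R2 + (11/4)·R1: [0, -58, 329]
R3 ← R3 − (2)·R1: [0, 48, -266]
R4 ← R4 − (3/4)·R1: [0, 18, -77]
R3 ← R3 + (24/29)·R2: [0, 0, 182/29]
R4 ← R4 + (9/29)·R2: [0, 0, 728/29]
R4 ← R4 − (4)·R3: [0, 0, 0]
3 nonzero rows, so rank(PB) = 3.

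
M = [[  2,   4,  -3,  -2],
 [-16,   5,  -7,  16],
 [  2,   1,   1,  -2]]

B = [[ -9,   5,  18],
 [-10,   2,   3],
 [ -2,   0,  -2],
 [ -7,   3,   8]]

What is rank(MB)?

3

First compute MB:
[[-38,  12,  38],
 [ -4, -22, -131],
 [-16,   6,  21]]
Now row reduce the product.
R2 ← R2 − (2/19)·R1: [0, -442/19, -135]
R3 ← R3 − (8/19)·R1: [0, 18/19, 5]
R3 ← R3 + (9/221)·R2: [0, 0, -110/221]
3 nonzero rows, so rank(MB) = 3.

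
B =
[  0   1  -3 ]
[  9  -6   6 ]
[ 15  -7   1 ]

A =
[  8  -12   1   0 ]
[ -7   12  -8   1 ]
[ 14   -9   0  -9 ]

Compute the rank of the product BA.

First compute BA:
[[-49,  39,  -8,  28],
 [198, -234,  57, -60],
 [183, -273,  71, -16]]
Now row reduce the product.
R2 ← R2 + (198/49)·R1: [0, -3744/49, 1209/49, 372/7]
R3 ← R3 + (183/49)·R1: [0, -6240/49, 2015/49, 620/7]
R3 ← R3 − (5/3)·R2: [0, 0, 0, 0]
2 nonzero rows, so rank(BA) = 2.

2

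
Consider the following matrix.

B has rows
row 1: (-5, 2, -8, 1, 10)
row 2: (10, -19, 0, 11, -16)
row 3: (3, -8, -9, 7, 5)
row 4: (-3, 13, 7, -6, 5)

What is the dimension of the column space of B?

Row reduce to echelon form.
R2 ← R2 + (2)·R1: [0, -15, -16, 13, 4]
R3 ← R3 + (3/5)·R1: [0, -34/5, -69/5, 38/5, 11]
R4 ← R4 − (3/5)·R1: [0, 59/5, 59/5, -33/5, -1]
R3 ← R3 − (34/75)·R2: [0, 0, -491/75, 128/75, 689/75]
R4 ← R4 + (59/75)·R2: [0, 0, -59/75, 272/75, 161/75]
R4 ← R4 − (59/491)·R3: [0, 0, 0, 1680/491, 512/491]
Echelon form has 4 nonzero rows, so rank(B) = 4.
The column space has dimension equal to the rank: 4.

4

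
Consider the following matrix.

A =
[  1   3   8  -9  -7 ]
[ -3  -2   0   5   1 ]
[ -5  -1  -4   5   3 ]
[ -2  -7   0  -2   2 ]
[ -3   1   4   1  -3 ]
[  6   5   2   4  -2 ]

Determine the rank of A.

4

Row reduce to echelon form.
R2 ← R2 + (3)·R1: [0, 7, 24, -22, -20]
R3 ← R3 + (5)·R1: [0, 14, 36, -40, -32]
R4 ← R4 + (2)·R1: [0, -1, 16, -20, -12]
R5 ← R5 + (3)·R1: [0, 10, 28, -26, -24]
R6 ← R6 − (6)·R1: [0, -13, -46, 58, 40]
R3 ← R3 − (2)·R2: [0, 0, -12, 4, 8]
R4 ← R4 + (1/7)·R2: [0, 0, 136/7, -162/7, -104/7]
R5 ← R5 − (10/7)·R2: [0, 0, -44/7, 38/7, 32/7]
R6 ← R6 + (13/7)·R2: [0, 0, -10/7, 120/7, 20/7]
R4 ← R4 + (34/21)·R3: [0, 0, 0, -50/3, -40/21]
R5 ← R5 − (11/21)·R3: [0, 0, 0, 10/3, 8/21]
R6 ← R6 − (5/42)·R3: [0, 0, 0, 50/3, 40/21]
R5 ← R5 + (1/5)·R4: [0, 0, 0, 0, 0]
R6 ← R6 + R4: [0, 0, 0, 0, 0]
Echelon form has 4 nonzero rows, so rank(A) = 4.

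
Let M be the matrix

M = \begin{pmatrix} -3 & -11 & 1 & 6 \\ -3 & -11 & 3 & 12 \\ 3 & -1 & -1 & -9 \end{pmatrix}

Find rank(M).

3

Row reduce to echelon form.
R2 ← R2 − R1: [0, 0, 2, 6]
R3 ← R3 + R1: [0, -12, 0, -3]
Swap R2 ↔ R3
Echelon form has 3 nonzero rows, so rank(M) = 3.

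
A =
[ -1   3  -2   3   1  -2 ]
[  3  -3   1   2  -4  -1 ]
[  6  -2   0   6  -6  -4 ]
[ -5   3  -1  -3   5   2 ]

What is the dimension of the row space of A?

Row reduce to echelon form.
R2 ← R2 + (3)·R1: [0, 6, -5, 11, -1, -7]
R3 ← R3 + (6)·R1: [0, 16, -12, 24, 0, -16]
R4 ← R4 − (5)·R1: [0, -12, 9, -18, 0, 12]
R3 ← R3 − (8/3)·R2: [0, 0, 4/3, -16/3, 8/3, 8/3]
R4 ← R4 + (2)·R2: [0, 0, -1, 4, -2, -2]
R4 ← R4 + (3/4)·R3: [0, 0, 0, 0, 0, 0]
Echelon form has 3 nonzero rows, so rank(A) = 3.
The row space has dimension equal to the rank: 3.

3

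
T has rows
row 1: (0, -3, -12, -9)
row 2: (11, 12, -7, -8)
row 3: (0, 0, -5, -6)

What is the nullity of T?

1

Row reduce to echelon form.
Swap R1 ↔ R2
3 nonzero rows, so rank(T) = 3.
T has 4 columns; by rank–nullity, nullity = 4 − 3 = 1.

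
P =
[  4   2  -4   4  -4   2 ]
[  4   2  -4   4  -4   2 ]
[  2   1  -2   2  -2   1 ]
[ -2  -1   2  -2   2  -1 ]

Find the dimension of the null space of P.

Row reduce to echelon form.
R2 ← R2 − R1: [0, 0, 0, 0, 0, 0]
R3 ← R3 − (1/2)·R1: [0, 0, 0, 0, 0, 0]
R4 ← R4 + (1/2)·R1: [0, 0, 0, 0, 0, 0]
1 nonzero row, so rank(P) = 1.
P has 6 columns; by rank–nullity, nullity = 6 − 1 = 5.

5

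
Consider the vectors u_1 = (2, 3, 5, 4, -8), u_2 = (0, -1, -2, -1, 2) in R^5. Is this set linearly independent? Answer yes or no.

yes

Form the matrix with these vectors as rows and row reduce.
2 nonzero rows, so the 2 vectors span a space of dimension 2.
Since 2 = 2, the vectors are linearly independent.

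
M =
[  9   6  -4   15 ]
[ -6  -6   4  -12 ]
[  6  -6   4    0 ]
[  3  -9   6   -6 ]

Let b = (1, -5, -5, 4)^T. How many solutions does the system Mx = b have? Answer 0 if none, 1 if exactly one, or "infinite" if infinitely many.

0

Row reduce the augmented matrix [M | b].
R2 ← R2 + (2/3)·R1: [0, -2, 4/3, -2, -13/3]
R3 ← R3 − (2/3)·R1: [0, -10, 20/3, -10, -17/3]
R4 ← R4 − (1/3)·R1: [0, -11, 22/3, -11, 11/3]
R3 ← R3 − (5)·R2: [0, 0, 0, 0, 16]
R4 ← R4 − (11/2)·R2: [0, 0, 0, 0, 55/2]
R4 ← R4 − (55/32)·R3: [0, 0, 0, 0, 0]
The echelon form has 3 nonzero rows; the last pivot sits in the augmented column, so rank(M) = 2 but rank([M|b]) = 3.
Since the ranks differ, the system is inconsistent.
It has no solutions.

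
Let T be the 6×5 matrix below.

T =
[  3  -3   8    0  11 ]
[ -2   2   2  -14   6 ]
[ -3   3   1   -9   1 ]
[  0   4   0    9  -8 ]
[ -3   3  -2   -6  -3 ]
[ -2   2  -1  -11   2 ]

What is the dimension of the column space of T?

4

Row reduce to echelon form.
R2 ← R2 + (2/3)·R1: [0, 0, 22/3, -14, 40/3]
R3 ← R3 + R1: [0, 0, 9, -9, 12]
R5 ← R5 + R1: [0, 0, 6, -6, 8]
R6 ← R6 + (2/3)·R1: [0, 0, 13/3, -11, 28/3]
Swap R2 ↔ R4
R4 ← R4 − (22/27)·R3: [0, 0, 0, -20/3, 32/9]
R5 ← R5 − (2/3)·R3: [0, 0, 0, 0, 0]
R6 ← R6 − (13/27)·R3: [0, 0, 0, -20/3, 32/9]
R6 ← R6 − R4: [0, 0, 0, 0, 0]
Echelon form has 4 nonzero rows, so rank(T) = 4.
The column space has dimension equal to the rank: 4.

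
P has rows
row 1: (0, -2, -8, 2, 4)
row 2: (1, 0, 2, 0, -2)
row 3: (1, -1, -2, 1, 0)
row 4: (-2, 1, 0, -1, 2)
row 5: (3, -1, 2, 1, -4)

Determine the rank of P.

Row reduce to echelon form.
Swap R1 ↔ R2
R3 ← R3 − R1: [0, -1, -4, 1, 2]
R4 ← R4 + (2)·R1: [0, 1, 4, -1, -2]
R5 ← R5 − (3)·R1: [0, -1, -4, 1, 2]
R3 ← R3 − (1/2)·R2: [0, 0, 0, 0, 0]
R4 ← R4 + (1/2)·R2: [0, 0, 0, 0, 0]
R5 ← R5 − (1/2)·R2: [0, 0, 0, 0, 0]
Echelon form has 2 nonzero rows, so rank(P) = 2.

2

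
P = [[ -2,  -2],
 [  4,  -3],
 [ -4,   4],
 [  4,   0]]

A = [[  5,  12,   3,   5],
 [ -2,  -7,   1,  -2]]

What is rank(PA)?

2

First compute PA:
[[ -6, -10,  -8,  -6],
 [ 26,  69,   9,  26],
 [-28, -76,  -8, -28],
 [ 20,  48,  12,  20]]
Now row reduce the product.
R2 ← R2 + (13/3)·R1: [0, 77/3, -77/3, 0]
R3 ← R3 − (14/3)·R1: [0, -88/3, 88/3, 0]
R4 ← R4 + (10/3)·R1: [0, 44/3, -44/3, 0]
R3 ← R3 + (8/7)·R2: [0, 0, 0, 0]
R4 ← R4 − (4/7)·R2: [0, 0, 0, 0]
2 nonzero rows, so rank(PA) = 2.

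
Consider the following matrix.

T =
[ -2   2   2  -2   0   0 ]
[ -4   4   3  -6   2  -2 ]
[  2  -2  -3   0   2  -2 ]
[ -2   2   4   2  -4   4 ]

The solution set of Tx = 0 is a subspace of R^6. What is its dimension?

Row reduce to echelon form.
R2 ← R2 − (2)·R1: [0, 0, -1, -2, 2, -2]
R3 ← R3 + R1: [0, 0, -1, -2, 2, -2]
R4 ← R4 − R1: [0, 0, 2, 4, -4, 4]
R3 ← R3 − R2: [0, 0, 0, 0, 0, 0]
R4 ← R4 + (2)·R2: [0, 0, 0, 0, 0, 0]
2 nonzero rows, so rank(T) = 2.
T has 6 columns; by rank–nullity, nullity = 6 − 2 = 4.

4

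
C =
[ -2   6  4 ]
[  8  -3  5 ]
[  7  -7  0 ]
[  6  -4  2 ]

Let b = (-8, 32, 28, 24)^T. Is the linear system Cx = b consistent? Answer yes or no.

yes

Row reduce the augmented matrix [C | b].
R2 ← R2 + (4)·R1: [0, 21, 21, 0]
R3 ← R3 + (7/2)·R1: [0, 14, 14, 0]
R4 ← R4 + (3)·R1: [0, 14, 14, 0]
R3 ← R3 − (2/3)·R2: [0, 0, 0, 0]
R4 ← R4 − (2/3)·R2: [0, 0, 0, 0]
The echelon form has 2 nonzero rows, and every pivot lies in the first 3 columns, so rank(C) = rank([C|b]) = 2.
The system is consistent.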